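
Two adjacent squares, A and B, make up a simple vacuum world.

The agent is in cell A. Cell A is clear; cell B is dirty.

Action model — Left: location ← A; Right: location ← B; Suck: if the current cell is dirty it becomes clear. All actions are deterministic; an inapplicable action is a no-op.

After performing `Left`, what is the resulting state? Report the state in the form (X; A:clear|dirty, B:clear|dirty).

(A; A:clear, B:dirty)

start: (A; A:clear, B:dirty)
[1] after Left: (A; A:clear, B:dirty)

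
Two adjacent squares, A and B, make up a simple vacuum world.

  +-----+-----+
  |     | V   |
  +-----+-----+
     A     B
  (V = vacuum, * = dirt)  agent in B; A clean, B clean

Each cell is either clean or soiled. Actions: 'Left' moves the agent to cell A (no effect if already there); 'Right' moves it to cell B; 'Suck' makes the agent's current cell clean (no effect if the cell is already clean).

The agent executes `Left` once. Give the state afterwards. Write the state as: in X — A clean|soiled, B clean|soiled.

in A — A clean, B clean

start: in B — A clean, B clean
1. Left → in A — A clean, B clean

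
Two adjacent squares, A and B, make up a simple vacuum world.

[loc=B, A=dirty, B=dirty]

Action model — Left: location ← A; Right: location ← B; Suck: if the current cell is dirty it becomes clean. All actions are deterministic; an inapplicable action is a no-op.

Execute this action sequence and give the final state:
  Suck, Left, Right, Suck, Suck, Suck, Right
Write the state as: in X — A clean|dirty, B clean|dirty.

in B — A dirty, B clean

1) do Suck; now in B — A dirty, B clean
2) do Left; now in A — A dirty, B clean
3) do Right; now in B — A dirty, B clean
4) do Suck; now in B — A dirty, B clean
5) do Suck; now in B — A dirty, B clean
6) do Suck; now in B — A dirty, B clean
7) do Right; now in B — A dirty, B clean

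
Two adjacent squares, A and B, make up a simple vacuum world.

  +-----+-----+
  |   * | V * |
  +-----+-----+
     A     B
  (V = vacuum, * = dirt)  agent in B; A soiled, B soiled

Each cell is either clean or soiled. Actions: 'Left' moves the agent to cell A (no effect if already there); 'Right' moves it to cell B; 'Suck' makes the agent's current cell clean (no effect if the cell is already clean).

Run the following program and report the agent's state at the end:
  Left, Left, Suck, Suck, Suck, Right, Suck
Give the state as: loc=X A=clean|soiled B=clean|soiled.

step 1/7 (Left): loc=A A=soiled B=soiled
step 2/7 (Left): loc=A A=soiled B=soiled
step 3/7 (Suck): loc=A A=clean B=soiled
step 4/7 (Suck): loc=A A=clean B=soiled
step 5/7 (Suck): loc=A A=clean B=soiled
step 6/7 (Right): loc=B A=clean B=soiled
step 7/7 (Suck): loc=B A=clean B=clean

loc=B A=clean B=clean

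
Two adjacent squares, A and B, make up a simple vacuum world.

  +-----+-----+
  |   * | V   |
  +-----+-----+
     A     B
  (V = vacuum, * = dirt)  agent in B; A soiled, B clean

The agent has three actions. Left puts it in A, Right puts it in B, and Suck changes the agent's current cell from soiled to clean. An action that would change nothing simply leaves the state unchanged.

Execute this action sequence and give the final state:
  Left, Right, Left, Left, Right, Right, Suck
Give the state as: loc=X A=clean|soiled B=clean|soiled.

loc=B A=soiled B=clean

1. Left → loc=A A=soiled B=clean
2. Right → loc=B A=soiled B=clean
3. Left → loc=A A=soiled B=clean
4. Left → loc=A A=soiled B=clean
5. Right → loc=B A=soiled B=clean
6. Right → loc=B A=soiled B=clean
7. Suck → loc=B A=soiled B=clean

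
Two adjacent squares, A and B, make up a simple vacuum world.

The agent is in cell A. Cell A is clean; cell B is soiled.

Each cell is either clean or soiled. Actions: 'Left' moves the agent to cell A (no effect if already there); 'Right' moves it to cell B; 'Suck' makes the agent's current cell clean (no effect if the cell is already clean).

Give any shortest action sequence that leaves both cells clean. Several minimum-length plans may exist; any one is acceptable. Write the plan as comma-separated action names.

Right, Suck

Right (#1): (B; A:clean, B:soiled)
Suck (#2): (B; A:clean, B:clean)
min 2: go B then Suck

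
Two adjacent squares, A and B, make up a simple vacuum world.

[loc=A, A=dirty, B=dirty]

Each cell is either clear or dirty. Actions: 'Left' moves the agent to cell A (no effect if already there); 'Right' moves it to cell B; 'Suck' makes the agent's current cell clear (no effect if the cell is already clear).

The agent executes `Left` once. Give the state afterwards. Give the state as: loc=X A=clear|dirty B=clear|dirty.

start: loc=A A=dirty B=dirty
t=1 Left ⇒ loc=A A=dirty B=dirty

loc=A A=dirty B=dirty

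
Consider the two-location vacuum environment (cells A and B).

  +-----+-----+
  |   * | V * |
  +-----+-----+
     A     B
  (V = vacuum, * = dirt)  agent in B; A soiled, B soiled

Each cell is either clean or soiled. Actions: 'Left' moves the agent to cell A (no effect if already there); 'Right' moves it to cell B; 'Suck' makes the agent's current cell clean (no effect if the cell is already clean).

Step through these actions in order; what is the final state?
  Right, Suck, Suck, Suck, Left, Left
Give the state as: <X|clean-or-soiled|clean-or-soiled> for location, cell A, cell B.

1) do Right; now <B|soiled|soiled>
2) do Suck; now <B|soiled|clean>
3) do Suck; now <B|soiled|clean>
4) do Suck; now <B|soiled|clean>
5) do Left; now <A|soiled|clean>
6) do Left; now <A|soiled|clean>

<A|soiled|clean>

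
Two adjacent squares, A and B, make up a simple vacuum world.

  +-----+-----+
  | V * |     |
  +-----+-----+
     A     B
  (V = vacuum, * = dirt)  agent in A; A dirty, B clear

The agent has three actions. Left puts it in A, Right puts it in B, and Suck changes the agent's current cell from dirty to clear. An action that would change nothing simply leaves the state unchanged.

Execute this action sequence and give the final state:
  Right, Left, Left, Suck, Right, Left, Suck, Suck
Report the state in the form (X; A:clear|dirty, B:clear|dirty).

(A; A:clear, B:clear)

step 1/8 (Right): (B; A:dirty, B:clear)
step 2/8 (Left): (A; A:dirty, B:clear)
step 3/8 (Left): (A; A:dirty, B:clear)
step 4/8 (Suck): (A; A:clear, B:clear)
step 5/8 (Right): (B; A:clear, B:clear)
step 6/8 (Left): (A; A:clear, B:clear)
step 7/8 (Suck): (A; A:clear, B:clear)
step 8/8 (Suck): (A; A:clear, B:clear)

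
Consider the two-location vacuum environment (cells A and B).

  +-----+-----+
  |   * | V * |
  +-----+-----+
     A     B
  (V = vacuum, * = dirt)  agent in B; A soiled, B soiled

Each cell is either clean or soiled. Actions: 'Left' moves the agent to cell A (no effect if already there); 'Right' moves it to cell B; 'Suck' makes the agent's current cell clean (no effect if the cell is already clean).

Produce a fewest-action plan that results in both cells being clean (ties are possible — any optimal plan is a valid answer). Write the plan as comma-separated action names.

Suck, Left, Suck

Suck (#1): in B — A soiled, B clean
Left (#2): in A — A soiled, B clean
Suck (#3): in A — A clean, B clean
min 3: Suck B + move + Suck A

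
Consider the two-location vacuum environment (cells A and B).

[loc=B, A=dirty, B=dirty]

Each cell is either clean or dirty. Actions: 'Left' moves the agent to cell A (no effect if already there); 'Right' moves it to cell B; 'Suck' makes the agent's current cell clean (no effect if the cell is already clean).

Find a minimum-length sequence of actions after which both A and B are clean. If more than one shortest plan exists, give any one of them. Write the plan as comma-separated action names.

Suck, Left, Suck

step 1/3 (Suck): loc=B A=dirty B=clean
step 2/3 (Left): loc=A A=dirty B=clean
step 3/3 (Suck): loc=A A=clean B=clean
min 3: Suck B + move + Suck A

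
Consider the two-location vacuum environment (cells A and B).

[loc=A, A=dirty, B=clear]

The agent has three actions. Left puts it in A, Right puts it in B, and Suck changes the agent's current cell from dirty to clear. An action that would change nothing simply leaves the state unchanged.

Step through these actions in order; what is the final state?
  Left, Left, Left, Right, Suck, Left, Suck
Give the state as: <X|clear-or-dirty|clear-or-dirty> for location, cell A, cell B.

step 1/7 (Left): <A|dirty|clear>
step 2/7 (Left): <A|dirty|clear>
step 3/7 (Left): <A|dirty|clear>
step 4/7 (Right): <B|dirty|clear>
step 5/7 (Suck): <B|dirty|clear>
step 6/7 (Left): <A|dirty|clear>
step 7/7 (Suck): <A|clear|clear>

<A|clear|clear>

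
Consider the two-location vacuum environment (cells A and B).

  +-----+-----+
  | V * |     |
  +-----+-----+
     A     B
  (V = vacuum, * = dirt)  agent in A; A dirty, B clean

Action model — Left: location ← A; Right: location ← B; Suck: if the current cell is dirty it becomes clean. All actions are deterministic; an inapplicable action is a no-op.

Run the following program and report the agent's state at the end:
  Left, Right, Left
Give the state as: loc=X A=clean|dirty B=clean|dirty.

loc=A A=dirty B=clean

1) do Left; now loc=A A=dirty B=clean
2) do Right; now loc=B A=dirty B=clean
3) do Left; now loc=A A=dirty B=clean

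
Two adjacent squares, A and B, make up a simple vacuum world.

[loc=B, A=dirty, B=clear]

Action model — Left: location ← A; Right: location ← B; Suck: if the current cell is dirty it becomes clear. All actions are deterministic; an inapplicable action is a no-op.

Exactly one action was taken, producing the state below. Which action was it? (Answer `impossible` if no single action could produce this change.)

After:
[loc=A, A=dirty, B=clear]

Left

try  Left: (A; A:dirty, B:clear)  ← match
try Right: (B; A:dirty, B:clear)
try  Suck: (B; A:dirty, B:clear)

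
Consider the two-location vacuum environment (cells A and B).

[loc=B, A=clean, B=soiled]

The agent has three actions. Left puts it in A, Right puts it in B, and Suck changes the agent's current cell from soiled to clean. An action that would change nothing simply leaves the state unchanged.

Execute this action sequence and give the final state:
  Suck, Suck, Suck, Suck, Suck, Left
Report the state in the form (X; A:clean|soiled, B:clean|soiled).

Suck (#1): (B; A:clean, B:clean)
Suck (#2): (B; A:clean, B:clean)
Suck (#3): (B; A:clean, B:clean)
Suck (#4): (B; A:clean, B:clean)
Suck (#5): (B; A:clean, B:clean)
Left (#6): (A; A:clean, B:clean)

(A; A:clean, B:clean)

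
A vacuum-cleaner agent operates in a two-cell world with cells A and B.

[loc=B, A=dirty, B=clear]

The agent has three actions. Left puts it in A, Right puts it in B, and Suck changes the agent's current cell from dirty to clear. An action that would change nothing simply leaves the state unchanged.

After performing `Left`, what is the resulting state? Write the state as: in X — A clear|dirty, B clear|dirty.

start: in B — A dirty, B clear
1. Left → in A — A dirty, B clear

in A — A dirty, B clear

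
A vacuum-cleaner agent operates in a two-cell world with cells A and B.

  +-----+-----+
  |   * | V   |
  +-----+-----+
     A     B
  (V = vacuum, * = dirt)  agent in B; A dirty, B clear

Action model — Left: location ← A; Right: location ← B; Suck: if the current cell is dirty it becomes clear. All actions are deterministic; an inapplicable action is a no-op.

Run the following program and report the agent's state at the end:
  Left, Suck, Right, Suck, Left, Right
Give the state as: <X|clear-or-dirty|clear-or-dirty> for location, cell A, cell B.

<B|clear|clear>

1) do Left; now <A|dirty|clear>
2) do Suck; now <A|clear|clear>
3) do Right; now <B|clear|clear>
4) do Suck; now <B|clear|clear>
5) do Left; now <A|clear|clear>
6) do Right; now <B|clear|clear>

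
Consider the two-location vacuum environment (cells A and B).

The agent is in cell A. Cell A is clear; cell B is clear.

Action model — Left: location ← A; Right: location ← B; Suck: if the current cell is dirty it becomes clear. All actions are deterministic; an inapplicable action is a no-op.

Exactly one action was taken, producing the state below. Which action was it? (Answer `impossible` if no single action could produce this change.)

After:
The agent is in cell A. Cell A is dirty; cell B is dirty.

impossible

try  Left: <A|clear|clear>
try Right: <B|clear|clear>
try  Suck: <A|clear|clear>
no single action produces the after-state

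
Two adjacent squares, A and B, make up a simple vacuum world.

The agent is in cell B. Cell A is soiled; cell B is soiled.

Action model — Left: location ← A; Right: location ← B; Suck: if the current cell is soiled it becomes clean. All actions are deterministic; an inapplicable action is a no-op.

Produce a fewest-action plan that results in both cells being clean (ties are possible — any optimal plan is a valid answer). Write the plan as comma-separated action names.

Suck, Left, Suck

1) do Suck; now (B; A:soiled, B:clean)
2) do Left; now (A; A:soiled, B:clean)
3) do Suck; now (A; A:clean, B:clean)
min 3: Suck B + move + Suck A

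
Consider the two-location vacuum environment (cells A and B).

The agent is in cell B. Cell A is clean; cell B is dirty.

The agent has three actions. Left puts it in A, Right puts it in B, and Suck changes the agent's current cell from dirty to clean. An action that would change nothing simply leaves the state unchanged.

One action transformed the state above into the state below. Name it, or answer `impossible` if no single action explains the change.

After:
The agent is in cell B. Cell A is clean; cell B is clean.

try  Left: in A — A clean, B dirty
try Right: in B — A clean, B dirty
try  Suck: in B — A clean, B clean  ← match

Suck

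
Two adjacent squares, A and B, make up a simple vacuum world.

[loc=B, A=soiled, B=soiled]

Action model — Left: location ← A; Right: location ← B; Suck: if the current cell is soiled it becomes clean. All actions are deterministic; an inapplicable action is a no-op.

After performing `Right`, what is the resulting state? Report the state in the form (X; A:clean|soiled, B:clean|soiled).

(B; A:soiled, B:soiled)

start: (B; A:soiled, B:soiled)
1) do Right; now (B; A:soiled, B:soiled)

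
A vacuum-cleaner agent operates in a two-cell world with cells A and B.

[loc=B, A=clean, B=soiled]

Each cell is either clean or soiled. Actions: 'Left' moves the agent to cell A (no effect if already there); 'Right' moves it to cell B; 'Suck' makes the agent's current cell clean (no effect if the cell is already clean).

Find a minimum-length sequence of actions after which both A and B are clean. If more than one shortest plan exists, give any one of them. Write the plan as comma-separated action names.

Suck

1. Suck → (B; A:clean, B:clean)
min 1: B is soiled, one Suck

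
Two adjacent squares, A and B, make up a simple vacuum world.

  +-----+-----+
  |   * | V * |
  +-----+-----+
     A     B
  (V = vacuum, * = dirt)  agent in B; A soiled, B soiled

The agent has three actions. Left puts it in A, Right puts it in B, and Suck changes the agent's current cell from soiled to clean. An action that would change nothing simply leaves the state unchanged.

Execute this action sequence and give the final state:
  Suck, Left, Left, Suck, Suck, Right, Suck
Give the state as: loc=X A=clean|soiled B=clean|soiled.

step 1/7 (Suck): loc=B A=soiled B=clean
step 2/7 (Left): loc=A A=soiled B=clean
step 3/7 (Left): loc=A A=soiled B=clean
step 4/7 (Suck): loc=A A=clean B=clean
step 5/7 (Suck): loc=A A=clean B=clean
step 6/7 (Right): loc=B A=clean B=clean
step 7/7 (Suck): loc=B A=clean B=clean

loc=B A=clean B=clean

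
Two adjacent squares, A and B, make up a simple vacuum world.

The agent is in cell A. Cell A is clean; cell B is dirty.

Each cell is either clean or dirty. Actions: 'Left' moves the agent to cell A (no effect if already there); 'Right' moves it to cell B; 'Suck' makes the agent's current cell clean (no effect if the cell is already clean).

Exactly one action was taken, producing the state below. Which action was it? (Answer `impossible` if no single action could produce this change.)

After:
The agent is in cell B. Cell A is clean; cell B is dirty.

Right

try  Left: in A — A clean, B dirty
try Right: in B — A clean, B dirty  ← match
try  Suck: in A — A clean, B dirty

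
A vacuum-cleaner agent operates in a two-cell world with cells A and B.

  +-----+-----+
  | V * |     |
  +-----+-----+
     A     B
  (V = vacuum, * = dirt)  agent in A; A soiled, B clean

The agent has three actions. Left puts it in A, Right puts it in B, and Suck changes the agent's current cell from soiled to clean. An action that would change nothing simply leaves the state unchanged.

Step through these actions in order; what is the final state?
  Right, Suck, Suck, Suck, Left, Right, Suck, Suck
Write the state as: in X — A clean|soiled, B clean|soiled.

[1] after Right: in B — A soiled, B clean
[2] after Suck: in B — A soiled, B clean
[3] after Suck: in B — A soiled, B clean
[4] after Suck: in B — A soiled, B clean
[5] after Left: in A — A soiled, B clean
[6] after Right: in B — A soiled, B clean
[7] after Suck: in B — A soiled, B clean
[8] after Suck: in B — A soiled, B clean

in B — A soiled, B clean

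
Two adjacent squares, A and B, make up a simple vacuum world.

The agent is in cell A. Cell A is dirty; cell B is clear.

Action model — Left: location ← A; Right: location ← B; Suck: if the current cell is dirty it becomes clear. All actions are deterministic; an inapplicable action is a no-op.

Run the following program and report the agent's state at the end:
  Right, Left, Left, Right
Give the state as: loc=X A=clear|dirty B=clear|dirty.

loc=B A=dirty B=clear

[1] after Right: loc=B A=dirty B=clear
[2] after Left: loc=A A=dirty B=clear
[3] after Left: loc=A A=dirty B=clear
[4] after Right: loc=B A=dirty B=clear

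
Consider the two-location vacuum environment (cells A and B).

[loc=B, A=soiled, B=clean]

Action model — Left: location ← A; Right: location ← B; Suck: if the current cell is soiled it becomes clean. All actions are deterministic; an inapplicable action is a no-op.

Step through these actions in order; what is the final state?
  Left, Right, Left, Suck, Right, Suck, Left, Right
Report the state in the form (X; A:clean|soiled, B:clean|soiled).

[1] after Left: (A; A:soiled, B:clean)
[2] after Right: (B; A:soiled, B:clean)
[3] after Left: (A; A:soiled, B:clean)
[4] after Suck: (A; A:clean, B:clean)
[5] after Right: (B; A:clean, B:clean)
[6] after Suck: (B; A:clean, B:clean)
[7] after Left: (A; A:clean, B:clean)
[8] after Right: (B; A:clean, B:clean)

(B; A:clean, B:clean)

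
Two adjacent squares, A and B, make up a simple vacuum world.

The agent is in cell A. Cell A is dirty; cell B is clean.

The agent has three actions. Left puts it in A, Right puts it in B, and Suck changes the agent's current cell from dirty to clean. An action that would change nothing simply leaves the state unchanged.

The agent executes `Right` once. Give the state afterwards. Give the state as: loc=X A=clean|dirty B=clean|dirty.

loc=B A=dirty B=clean

start: loc=A A=dirty B=clean
Right (#1): loc=B A=dirty B=clean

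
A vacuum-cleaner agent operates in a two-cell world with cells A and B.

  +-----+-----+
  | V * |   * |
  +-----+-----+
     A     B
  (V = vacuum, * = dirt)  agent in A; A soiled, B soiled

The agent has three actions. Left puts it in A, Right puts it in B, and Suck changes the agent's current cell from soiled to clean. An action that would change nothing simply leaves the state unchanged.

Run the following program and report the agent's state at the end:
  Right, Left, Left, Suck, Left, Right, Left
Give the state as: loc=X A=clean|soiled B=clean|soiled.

[1] after Right: loc=B A=soiled B=soiled
[2] after Left: loc=A A=soiled B=soiled
[3] after Left: loc=A A=soiled B=soiled
[4] after Suck: loc=A A=clean B=soiled
[5] after Left: loc=A A=clean B=soiled
[6] after Right: loc=B A=clean B=soiled
[7] after Left: loc=A A=clean B=soiled

loc=A A=clean B=soiled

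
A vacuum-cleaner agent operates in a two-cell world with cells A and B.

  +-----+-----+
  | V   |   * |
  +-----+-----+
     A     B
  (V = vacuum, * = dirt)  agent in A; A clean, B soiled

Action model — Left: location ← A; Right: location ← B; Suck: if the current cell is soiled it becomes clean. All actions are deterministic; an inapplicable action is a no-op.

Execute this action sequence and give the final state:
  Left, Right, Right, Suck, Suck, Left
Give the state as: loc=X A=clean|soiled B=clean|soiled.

loc=A A=clean B=clean

1. Left → loc=A A=clean B=soiled
2. Right → loc=B A=clean B=soiled
3. Right → loc=B A=clean B=soiled
4. Suck → loc=B A=clean B=clean
5. Suck → loc=B A=clean B=clean
6. Left → loc=A A=clean B=clean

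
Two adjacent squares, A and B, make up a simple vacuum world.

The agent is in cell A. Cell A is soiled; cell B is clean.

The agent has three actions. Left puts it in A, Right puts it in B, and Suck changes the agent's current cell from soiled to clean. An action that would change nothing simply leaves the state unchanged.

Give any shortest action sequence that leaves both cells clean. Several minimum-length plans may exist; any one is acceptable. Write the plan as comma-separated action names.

Suck (#1): loc=A A=clean B=clean
min 1: A is soiled, one Suck

Suck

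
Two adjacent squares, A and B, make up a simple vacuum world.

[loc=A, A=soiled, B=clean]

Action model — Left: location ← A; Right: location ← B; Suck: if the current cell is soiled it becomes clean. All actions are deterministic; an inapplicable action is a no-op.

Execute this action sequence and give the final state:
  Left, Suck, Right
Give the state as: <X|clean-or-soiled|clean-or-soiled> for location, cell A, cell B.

t=1 Left ⇒ <A|soiled|clean>
t=2 Suck ⇒ <A|clean|clean>
t=3 Right ⇒ <B|clean|clean>

<B|clean|clean>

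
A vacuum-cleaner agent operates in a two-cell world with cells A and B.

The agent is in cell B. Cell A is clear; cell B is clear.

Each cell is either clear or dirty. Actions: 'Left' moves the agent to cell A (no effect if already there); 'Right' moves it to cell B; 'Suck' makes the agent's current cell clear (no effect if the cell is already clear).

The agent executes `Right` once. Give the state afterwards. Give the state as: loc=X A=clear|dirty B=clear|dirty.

start: loc=B A=clear B=clear
1. Right → loc=B A=clear B=clear

loc=B A=clear B=clear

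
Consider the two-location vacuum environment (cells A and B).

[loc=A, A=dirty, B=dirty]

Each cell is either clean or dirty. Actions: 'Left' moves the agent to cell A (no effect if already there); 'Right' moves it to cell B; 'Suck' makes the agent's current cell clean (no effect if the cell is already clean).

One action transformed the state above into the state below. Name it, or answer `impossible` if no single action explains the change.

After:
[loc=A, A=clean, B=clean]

impossible

try  Left: (A; A:dirty, B:dirty)
try Right: (B; A:dirty, B:dirty)
try  Suck: (A; A:clean, B:dirty)
no single action produces the after-state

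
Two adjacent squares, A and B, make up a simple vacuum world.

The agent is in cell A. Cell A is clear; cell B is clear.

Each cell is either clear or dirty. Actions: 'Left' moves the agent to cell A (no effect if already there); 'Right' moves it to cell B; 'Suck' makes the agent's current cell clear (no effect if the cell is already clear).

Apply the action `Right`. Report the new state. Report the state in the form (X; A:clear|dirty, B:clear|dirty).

(B; A:clear, B:clear)

start: (A; A:clear, B:clear)
1) do Right; now (B; A:clear, B:clear)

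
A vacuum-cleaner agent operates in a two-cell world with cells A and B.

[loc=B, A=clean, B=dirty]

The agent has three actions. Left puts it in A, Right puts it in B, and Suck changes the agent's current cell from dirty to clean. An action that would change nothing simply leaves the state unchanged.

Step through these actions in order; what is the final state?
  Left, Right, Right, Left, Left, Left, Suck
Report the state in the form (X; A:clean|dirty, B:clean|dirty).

t=1 Left ⇒ (A; A:clean, B:dirty)
t=2 Right ⇒ (B; A:clean, B:dirty)
t=3 Right ⇒ (B; A:clean, B:dirty)
t=4 Left ⇒ (A; A:clean, B:dirty)
t=5 Left ⇒ (A; A:clean, B:dirty)
t=6 Left ⇒ (A; A:clean, B:dirty)
t=7 Suck ⇒ (A; A:clean, B:dirty)

(A; A:clean, B:dirty)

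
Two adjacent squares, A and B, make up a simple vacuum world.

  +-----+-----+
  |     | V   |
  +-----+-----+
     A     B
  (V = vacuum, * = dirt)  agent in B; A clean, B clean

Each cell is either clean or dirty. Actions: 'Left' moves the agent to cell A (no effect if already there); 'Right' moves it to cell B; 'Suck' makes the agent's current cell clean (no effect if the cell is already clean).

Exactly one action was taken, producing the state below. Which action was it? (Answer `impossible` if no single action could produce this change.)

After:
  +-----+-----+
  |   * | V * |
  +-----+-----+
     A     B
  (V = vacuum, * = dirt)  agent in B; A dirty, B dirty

try  Left: <A|clean|clean>
try Right: <B|clean|clean>
try  Suck: <B|clean|clean>
no single action produces the after-state

impossible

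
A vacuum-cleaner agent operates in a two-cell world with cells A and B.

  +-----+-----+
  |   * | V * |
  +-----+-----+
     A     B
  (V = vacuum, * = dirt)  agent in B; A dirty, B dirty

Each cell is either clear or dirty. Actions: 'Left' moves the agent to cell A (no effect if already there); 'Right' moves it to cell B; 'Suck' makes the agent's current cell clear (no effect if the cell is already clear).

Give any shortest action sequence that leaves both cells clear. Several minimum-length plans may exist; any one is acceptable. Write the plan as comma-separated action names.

Suck, Left, Suck

[1] after Suck: (B; A:dirty, B:clear)
[2] after Left: (A; A:dirty, B:clear)
[3] after Suck: (A; A:clear, B:clear)
min 3: Suck B + move + Suck A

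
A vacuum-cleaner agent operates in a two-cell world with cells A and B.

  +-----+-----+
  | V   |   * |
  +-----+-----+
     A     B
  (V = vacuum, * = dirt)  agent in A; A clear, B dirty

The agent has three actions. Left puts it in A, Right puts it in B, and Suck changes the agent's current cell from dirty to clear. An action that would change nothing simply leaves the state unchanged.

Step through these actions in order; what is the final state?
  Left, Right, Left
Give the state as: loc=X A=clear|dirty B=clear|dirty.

t=1 Left ⇒ loc=A A=clear B=dirty
t=2 Right ⇒ loc=B A=clear B=dirty
t=3 Left ⇒ loc=A A=clear B=dirty

loc=A A=clear B=dirty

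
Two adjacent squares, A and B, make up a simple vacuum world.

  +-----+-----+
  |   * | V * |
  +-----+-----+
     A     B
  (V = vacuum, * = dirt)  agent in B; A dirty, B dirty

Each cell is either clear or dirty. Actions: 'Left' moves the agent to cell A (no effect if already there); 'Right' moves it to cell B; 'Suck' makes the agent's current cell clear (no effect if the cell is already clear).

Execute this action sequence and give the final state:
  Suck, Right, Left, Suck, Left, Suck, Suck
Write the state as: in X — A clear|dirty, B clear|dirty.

in A — A clear, B clear

step 1/7 (Suck): in B — A dirty, B clear
step 2/7 (Right): in B — A dirty, B clear
step 3/7 (Left): in A — A dirty, B clear
step 4/7 (Suck): in A — A clear, B clear
step 5/7 (Left): in A — A clear, B clear
step 6/7 (Suck): in A — A clear, B clear
step 7/7 (Suck): in A — A clear, B clear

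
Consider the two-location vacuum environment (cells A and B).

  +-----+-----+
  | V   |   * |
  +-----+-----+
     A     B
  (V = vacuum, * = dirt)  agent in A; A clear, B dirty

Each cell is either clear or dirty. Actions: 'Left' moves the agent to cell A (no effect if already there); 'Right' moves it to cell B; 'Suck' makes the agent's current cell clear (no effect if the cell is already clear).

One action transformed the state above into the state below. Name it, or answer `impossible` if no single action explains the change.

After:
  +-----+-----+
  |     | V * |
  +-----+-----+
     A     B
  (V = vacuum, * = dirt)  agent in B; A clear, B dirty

try  Left: <A|clear|dirty>
try Right: <B|clear|dirty>  ← match
try  Suck: <A|clear|dirty>

Right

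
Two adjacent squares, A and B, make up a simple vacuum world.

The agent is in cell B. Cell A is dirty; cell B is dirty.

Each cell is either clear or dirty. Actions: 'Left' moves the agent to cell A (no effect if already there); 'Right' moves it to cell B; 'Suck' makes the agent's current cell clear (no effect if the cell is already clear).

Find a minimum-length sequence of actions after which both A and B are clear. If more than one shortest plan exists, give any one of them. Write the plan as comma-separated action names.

Suck, Left, Suck

Suck (#1): <B|dirty|clear>
Left (#2): <A|dirty|clear>
Suck (#3): <A|clear|clear>
min 3: Suck B + move + Suck A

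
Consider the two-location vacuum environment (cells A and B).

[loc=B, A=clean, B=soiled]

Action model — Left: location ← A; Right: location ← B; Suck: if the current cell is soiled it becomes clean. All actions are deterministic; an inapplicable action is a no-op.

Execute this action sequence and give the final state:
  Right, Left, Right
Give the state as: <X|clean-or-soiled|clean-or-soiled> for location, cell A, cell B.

Right (#1): <B|clean|soiled>
Left (#2): <A|clean|soiled>
Right (#3): <B|clean|soiled>

<B|clean|soiled>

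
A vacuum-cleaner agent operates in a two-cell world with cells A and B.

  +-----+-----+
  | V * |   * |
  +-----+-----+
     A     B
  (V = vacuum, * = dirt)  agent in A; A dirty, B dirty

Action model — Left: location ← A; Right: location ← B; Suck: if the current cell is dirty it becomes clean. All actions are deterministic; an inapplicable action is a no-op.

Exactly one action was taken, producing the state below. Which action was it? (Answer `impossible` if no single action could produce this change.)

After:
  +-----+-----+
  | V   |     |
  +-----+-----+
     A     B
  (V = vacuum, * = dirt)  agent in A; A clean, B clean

impossible

try  Left: loc=A A=dirty B=dirty
try Right: loc=B A=dirty B=dirty
try  Suck: loc=A A=clean B=dirty
no single action produces the after-state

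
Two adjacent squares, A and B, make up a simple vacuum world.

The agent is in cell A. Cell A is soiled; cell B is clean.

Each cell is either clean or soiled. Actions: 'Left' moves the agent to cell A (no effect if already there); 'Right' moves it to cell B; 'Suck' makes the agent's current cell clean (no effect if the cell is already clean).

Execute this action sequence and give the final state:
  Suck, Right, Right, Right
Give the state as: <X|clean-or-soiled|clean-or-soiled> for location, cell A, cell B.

[1] after Suck: <A|clean|clean>
[2] after Right: <B|clean|clean>
[3] after Right: <B|clean|clean>
[4] after Right: <B|clean|clean>

<B|clean|clean>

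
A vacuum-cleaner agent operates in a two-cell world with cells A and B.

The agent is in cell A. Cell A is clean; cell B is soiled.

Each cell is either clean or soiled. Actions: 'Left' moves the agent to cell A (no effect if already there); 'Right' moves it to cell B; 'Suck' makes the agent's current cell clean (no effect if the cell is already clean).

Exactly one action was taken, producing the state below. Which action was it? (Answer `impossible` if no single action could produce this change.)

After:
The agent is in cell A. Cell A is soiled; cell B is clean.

try  Left: (A; A:clean, B:soiled)
try Right: (B; A:clean, B:soiled)
try  Suck: (A; A:clean, B:soiled)
no single action produces the after-state

impossible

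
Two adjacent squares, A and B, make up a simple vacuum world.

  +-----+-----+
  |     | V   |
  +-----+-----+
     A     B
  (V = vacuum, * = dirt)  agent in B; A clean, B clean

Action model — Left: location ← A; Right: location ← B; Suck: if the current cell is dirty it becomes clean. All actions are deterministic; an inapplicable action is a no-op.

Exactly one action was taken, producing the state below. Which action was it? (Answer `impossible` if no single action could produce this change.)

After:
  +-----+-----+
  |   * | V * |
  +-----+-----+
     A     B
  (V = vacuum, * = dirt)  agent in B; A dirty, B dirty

impossible

try  Left: <A|clean|clean>
try Right: <B|clean|clean>
try  Suck: <B|clean|clean>
no single action produces the after-state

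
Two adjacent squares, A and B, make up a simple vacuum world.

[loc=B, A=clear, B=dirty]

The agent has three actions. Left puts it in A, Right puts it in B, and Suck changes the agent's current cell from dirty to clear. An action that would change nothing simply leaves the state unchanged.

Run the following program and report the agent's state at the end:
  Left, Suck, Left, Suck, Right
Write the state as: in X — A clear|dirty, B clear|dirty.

1) do Left; now in A — A clear, B dirty
2) do Suck; now in A — A clear, B dirty
3) do Left; now in A — A clear, B dirty
4) do Suck; now in A — A clear, B dirty
5) do Right; now in B — A clear, B dirty

in B — A clear, B dirty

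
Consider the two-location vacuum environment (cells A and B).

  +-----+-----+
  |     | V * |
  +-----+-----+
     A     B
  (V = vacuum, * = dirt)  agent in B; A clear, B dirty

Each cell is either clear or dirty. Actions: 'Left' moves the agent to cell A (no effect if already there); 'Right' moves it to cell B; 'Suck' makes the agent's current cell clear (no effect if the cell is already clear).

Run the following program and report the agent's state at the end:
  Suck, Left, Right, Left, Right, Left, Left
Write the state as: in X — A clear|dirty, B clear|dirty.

t=1 Suck ⇒ in B — A clear, B clear
t=2 Left ⇒ in A — A clear, B clear
t=3 Right ⇒ in B — A clear, B clear
t=4 Left ⇒ in A — A clear, B clear
t=5 Right ⇒ in B — A clear, B clear
t=6 Left ⇒ in A — A clear, B clear
t=7 Left ⇒ in A — A clear, B clear

in A — A clear, B clear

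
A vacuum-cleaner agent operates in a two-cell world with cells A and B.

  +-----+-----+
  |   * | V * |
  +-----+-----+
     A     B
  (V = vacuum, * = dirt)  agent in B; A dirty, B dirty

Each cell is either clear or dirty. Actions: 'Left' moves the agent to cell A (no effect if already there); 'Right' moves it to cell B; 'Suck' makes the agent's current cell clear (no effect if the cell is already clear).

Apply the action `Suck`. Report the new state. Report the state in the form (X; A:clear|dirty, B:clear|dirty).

start: (B; A:dirty, B:dirty)
1. Suck → (B; A:dirty, B:clear)

(B; A:dirty, B:clear)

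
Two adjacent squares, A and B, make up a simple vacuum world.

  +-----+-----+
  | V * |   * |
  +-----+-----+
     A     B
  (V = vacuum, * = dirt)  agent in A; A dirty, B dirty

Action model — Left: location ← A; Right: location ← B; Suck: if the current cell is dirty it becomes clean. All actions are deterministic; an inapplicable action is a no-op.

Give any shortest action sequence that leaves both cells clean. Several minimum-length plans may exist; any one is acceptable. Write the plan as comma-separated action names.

Suck, Right, Suck

Suck (#1): (A; A:clean, B:dirty)
Right (#2): (B; A:clean, B:dirty)
Suck (#3): (B; A:clean, B:clean)
min 3: Suck A + move + Suck B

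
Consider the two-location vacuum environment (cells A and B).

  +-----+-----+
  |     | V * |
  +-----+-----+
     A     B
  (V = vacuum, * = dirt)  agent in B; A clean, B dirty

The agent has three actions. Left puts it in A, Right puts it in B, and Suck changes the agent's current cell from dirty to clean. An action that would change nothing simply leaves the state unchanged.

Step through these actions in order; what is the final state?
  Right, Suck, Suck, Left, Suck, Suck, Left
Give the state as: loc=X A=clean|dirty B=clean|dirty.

1. Right → loc=B A=clean B=dirty
2. Suck → loc=B A=clean B=clean
3. Suck → loc=B A=clean B=clean
4. Left → loc=A A=clean B=clean
5. Suck → loc=A A=clean B=clean
6. Suck → loc=A A=clean B=clean
7. Left → loc=A A=clean B=clean

loc=A A=clean B=clean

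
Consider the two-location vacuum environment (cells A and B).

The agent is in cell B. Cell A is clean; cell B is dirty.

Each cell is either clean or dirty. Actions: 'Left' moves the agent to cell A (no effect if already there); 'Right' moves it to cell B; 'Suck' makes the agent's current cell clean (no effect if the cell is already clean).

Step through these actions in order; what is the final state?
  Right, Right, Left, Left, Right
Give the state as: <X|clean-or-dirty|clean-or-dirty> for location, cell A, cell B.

<B|clean|dirty>

1) do Right; now <B|clean|dirty>
2) do Right; now <B|clean|dirty>
3) do Left; now <A|clean|dirty>
4) do Left; now <A|clean|dirty>
5) do Right; now <B|clean|dirty>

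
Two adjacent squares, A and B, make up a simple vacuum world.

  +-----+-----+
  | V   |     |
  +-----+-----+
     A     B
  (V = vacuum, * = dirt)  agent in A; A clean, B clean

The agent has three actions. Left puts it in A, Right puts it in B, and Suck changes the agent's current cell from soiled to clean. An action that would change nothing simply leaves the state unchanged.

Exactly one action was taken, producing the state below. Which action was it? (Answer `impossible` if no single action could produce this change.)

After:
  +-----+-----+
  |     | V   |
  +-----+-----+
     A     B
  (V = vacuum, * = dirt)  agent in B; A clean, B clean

try  Left: in A — A clean, B clean
try Right: in B — A clean, B clean  ← match
try  Suck: in A — A clean, B clean

Right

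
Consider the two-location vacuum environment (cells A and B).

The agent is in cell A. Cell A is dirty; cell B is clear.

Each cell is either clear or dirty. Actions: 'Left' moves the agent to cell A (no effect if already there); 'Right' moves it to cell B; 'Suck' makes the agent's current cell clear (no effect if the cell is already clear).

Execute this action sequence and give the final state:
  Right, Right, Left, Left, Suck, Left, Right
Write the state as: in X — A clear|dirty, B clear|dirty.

in B — A clear, B clear

step 1/7 (Right): in B — A dirty, B clear
step 2/7 (Right): in B — A dirty, B clear
step 3/7 (Left): in A — A dirty, B clear
step 4/7 (Left): in A — A dirty, B clear
step 5/7 (Suck): in A — A clear, B clear
step 6/7 (Left): in A — A clear, B clear
step 7/7 (Right): in B — A clear, B clear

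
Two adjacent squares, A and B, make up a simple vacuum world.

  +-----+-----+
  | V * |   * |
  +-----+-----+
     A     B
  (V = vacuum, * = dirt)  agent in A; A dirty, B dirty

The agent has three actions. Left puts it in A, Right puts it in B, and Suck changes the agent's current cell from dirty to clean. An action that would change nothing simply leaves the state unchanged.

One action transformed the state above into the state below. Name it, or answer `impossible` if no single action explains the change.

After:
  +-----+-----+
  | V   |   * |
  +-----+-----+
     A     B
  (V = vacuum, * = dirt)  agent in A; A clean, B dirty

try  Left: <A|dirty|dirty>
try Right: <B|dirty|dirty>
try  Suck: <A|clean|dirty>  ← match

Suck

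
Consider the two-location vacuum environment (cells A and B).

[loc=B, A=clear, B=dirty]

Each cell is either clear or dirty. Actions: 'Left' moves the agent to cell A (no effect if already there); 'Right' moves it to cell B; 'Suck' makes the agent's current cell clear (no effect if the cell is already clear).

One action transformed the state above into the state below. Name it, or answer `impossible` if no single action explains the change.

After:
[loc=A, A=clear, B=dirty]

try  Left: <A|clear|dirty>  ← match
try Right: <B|clear|dirty>
try  Suck: <B|clear|clear>

Left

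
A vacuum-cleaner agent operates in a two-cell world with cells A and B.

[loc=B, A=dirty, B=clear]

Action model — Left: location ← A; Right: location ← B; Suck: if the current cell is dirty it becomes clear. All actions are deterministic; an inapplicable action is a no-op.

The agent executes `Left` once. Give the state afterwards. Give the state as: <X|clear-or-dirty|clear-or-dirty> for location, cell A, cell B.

<A|dirty|clear>

start: <B|dirty|clear>
[1] after Left: <A|dirty|clear>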